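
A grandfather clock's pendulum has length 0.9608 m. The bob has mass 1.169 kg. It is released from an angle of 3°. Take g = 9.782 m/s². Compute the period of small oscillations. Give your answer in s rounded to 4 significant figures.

1.969 s

T = 2π√(L/g) = 2π√(0.9608/9.782) = 2π × 0.31340 = 1.969 s.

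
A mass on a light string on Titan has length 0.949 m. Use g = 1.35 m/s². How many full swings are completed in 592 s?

T = 2π√(L/g) = 2π√(0.949/1.35) = 5.268 s.
Number of complete oscillations = ⌊592/5.268⌋ = ⌊112.4⌋ = 112.

112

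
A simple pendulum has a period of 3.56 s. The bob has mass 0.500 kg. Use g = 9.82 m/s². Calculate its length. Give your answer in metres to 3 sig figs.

3.15 m

From T = 2π√(L/g), L = gT²/(4π²) = 9.82 × 3.560²/(4π²) = 3.15 m.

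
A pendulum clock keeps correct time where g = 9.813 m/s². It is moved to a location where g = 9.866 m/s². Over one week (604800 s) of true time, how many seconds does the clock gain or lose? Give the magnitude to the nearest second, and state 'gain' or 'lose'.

gain 1631 s

The clock's period scales as T ∝ 1/√g, so T'/T = √(9.813/9.866) = 0.997310.
In 604800 s of true time the clock registers 604800/0.997310 = 606431.1 s, so it gains 1631 s.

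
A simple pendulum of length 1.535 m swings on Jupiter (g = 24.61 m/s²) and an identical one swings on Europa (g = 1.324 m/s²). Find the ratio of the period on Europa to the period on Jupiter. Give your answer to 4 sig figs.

T ∝ 1/√g, so T₂/T₁ = √(g₁/g₂) = √(24.61/1.324) = 4.311.

4.311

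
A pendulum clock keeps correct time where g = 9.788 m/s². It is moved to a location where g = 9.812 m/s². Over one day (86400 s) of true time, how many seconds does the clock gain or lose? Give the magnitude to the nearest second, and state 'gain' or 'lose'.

The clock's period scales as T ∝ 1/√g, so T'/T = √(9.788/9.812) = 0.998776.
In 86400 s of true time the clock registers 86400/0.998776 = 86505.9 s, so it gains 106 s.

gain 106 s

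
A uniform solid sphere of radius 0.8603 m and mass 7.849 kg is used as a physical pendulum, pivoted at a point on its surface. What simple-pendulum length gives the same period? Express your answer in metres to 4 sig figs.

The equivalent simple-pendulum length is L_eq = I/(md), where I is about the pivot and d = 0.86030 m.
I_cm = (2/5)mR² = 2.3237 kg·m², so I = I_cm + md² = 2.3237 + 5.8092 = 8.1328 kg·m².
L_eq = 8.1328/(7.849 × 0.86030) = 1.204 m.

1.204 m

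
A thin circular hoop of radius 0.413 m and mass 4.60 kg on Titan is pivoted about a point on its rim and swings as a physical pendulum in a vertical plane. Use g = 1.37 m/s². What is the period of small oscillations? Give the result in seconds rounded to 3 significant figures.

4.88 s

I_cm = mr² = 0.7846 kg·m². The pivot is at distance d = 0.413 m from the centre of mass.
By the parallel-axis theorem, I = I_cm + md² = 0.7846 + 0.7846 = 1.569 kg·m².
T = 2π√(I/(mgd)) = 2π√(1.569/(4.60 × 1.37 × 0.413)) = 4.88 s.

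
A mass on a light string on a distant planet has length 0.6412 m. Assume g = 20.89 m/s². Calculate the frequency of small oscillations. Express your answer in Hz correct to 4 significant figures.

T = 2π√(L/g) = 2π√(0.6412/20.89) = 1.1008 s, so f = 1/T = 0.9084 Hz.

0.9084 Hz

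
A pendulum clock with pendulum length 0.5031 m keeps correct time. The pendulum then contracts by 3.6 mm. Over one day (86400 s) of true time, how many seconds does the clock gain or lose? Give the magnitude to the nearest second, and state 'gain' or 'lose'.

gain 311 s

T ∝ √L, so T'/T = √(0.49950/0.5031) = 0.996416.
In 86400 s of true time the clock registers 86400/0.996416 = 86710.8 s, so it gains 311 s.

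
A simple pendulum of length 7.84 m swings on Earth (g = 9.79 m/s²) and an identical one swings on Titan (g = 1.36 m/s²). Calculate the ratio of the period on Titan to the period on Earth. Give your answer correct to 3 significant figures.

2.68

T ∝ 1/√g, so T₂/T₁ = √(g₁/g₂) = √(9.79/1.36) = 2.68.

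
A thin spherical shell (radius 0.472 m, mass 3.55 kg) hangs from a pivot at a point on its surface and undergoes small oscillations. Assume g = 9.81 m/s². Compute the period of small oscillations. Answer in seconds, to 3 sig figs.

I_cm = (2/3)mr² = 0.5273 kg·m². The pivot is at distance d = 0.472 m from the centre of mass.
By the parallel-axis theorem, I = I_cm + md² = 0.5273 + 0.7909 = 1.318 kg·m².
T = 2π√(I/(mgd)) = 2π√(1.318/(3.55 × 9.81 × 0.472)) = 1.78 s.

1.78 s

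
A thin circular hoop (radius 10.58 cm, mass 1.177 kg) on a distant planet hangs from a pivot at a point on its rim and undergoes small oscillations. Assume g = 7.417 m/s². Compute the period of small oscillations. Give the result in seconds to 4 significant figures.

1.061 s

I_cm = mr² = 0.013175 kg·m². The pivot is at distance d = 0.1058 m from the centre of mass.
By the parallel-axis theorem, I = I_cm + md² = 0.013175 + 0.013175 = 0.026350 kg·m².
T = 2π√(I/(mgd)) = 2π√(0.026350/(1.177 × 7.417 × 0.1058)) = 1.061 s.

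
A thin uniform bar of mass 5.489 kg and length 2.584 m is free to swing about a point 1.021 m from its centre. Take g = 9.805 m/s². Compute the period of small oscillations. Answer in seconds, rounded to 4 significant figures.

For a physical pendulum T = 2π√(I/(mgd)), with d = 1.0210 m from pivot to centre of mass.
I_cm = mL²/12 = 5.489 × 2.584²/12 = 3.0542 kg·m²; I = I_cm + md² = 3.0542 + 5.489 × 1.0210² = 8.7762 kg·m².
T = 2π√(8.7762/(5.489 × 9.805 × 1.0210)) = 2.511 s.

2.511 s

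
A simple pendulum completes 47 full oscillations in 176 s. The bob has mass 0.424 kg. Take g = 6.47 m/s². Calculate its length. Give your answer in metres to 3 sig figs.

T = 176/47 = 3.745 s.
From T = 2π√(L/g), L = gT²/(4π²) = 6.47 × 3.745²/(4π²) = 2.30 m.

2.30 m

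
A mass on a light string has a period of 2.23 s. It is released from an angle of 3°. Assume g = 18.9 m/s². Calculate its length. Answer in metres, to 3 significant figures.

From T = 2π√(L/g), L = gT²/(4π²) = 18.9 × 2.230²/(4π²) = 2.38 m.

2.38 m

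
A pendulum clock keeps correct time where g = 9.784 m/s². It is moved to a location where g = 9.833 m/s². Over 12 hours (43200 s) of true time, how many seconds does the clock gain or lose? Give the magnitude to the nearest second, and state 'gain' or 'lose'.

gain 108 s

The clock's period scales as T ∝ 1/√g, so T'/T = √(9.784/9.833) = 0.997505.
In 43200 s of true time the clock registers 43200/0.997505 = 43308.0 s, so it gains 108 s.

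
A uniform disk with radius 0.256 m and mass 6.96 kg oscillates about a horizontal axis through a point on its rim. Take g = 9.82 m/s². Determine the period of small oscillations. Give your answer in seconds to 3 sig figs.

I_cm = ½mr² = 0.2281 kg·m². The pivot is at distance d = 0.256 m from the centre of mass.
By the parallel-axis theorem, I = I_cm + md² = 0.2281 + 0.4561 = 0.6842 kg·m².
T = 2π√(I/(mgd)) = 2π√(0.6842/(6.96 × 9.82 × 0.256)) = 1.24 s.

1.24 s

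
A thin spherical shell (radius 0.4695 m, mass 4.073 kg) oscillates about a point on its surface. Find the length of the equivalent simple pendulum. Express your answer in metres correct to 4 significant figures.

0.7825 m

The equivalent simple-pendulum length is L_eq = I/(md), where I is about the pivot and d = 0.46950 m.
I_cm = (2/3)mR² = 0.59854 kg·m², so I = I_cm + md² = 0.59854 + 0.89781 = 1.4964 kg·m².
L_eq = 1.4964/(4.073 × 0.46950) = 0.7825 m.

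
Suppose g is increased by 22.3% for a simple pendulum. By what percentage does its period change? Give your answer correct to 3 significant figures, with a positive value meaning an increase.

-9.58%

T ∝ 1/√g, so T'/T = 1/√(1.223) = 0.9042.
Percentage change in T = (0.9042 − 1) × 100% = -9.58%.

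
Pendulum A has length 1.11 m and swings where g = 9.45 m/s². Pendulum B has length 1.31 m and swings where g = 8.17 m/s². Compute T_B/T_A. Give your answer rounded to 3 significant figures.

T = 2π√(L/g), so T_B/T_A = √((L_B/g_B)/(L_A/g_A)) = √((1.31/8.17)/(1.11/9.45)) = 1.17.

1.17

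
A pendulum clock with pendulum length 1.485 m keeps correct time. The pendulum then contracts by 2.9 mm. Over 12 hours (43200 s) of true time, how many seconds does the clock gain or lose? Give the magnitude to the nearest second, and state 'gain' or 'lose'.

T ∝ √L, so T'/T = √(1.48210/1.485) = 0.999023.
In 43200 s of true time the clock registers 43200/0.999023 = 43242.2 s, so it gains 42 s.

gain 42 s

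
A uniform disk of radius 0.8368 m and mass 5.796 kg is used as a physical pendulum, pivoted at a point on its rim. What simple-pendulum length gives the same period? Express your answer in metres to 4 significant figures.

1.255 m

The equivalent simple-pendulum length is L_eq = I/(md), where I is about the pivot and d = 0.83680 m.
I_cm = ½mR² = 2.0293 kg·m², so I = I_cm + md² = 2.0293 + 4.0586 = 6.0878 kg·m².
L_eq = 6.0878/(5.796 × 0.83680) = 1.255 m.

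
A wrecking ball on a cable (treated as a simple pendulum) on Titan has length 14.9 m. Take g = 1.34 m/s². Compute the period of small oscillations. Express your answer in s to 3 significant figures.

T = 2π√(L/g) = 2π√(14.9/1.34) = 2π × 3.335 = 21.0 s.

21.0 s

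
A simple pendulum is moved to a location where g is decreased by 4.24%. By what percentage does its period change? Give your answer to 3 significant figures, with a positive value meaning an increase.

2.19%

T ∝ 1/√g, so T'/T = 1/√(0.9576) = 1.022.
Percentage change in T = (1.022 − 1) × 100% = 2.19%.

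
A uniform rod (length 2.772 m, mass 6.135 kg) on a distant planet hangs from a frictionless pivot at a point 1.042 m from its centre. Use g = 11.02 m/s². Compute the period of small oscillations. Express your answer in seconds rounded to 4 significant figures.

For a physical pendulum T = 2π√(I/(mgd)), with d = 1.0420 m from pivot to centre of mass.
I_cm = mL²/12 = 6.135 × 2.772²/12 = 3.9284 kg·m²; I = I_cm + md² = 3.9284 + 6.135 × 1.0420² = 10.590 kg·m².
T = 2π√(10.590/(6.135 × 11.02 × 1.0420)) = 2.436 s.

2.436 s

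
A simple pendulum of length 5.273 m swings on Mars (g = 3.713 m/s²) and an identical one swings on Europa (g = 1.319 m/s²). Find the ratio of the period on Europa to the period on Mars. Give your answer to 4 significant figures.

T ∝ 1/√g, so T₂/T₁ = √(g₁/g₂) = √(3.713/1.319) = 1.678.

1.678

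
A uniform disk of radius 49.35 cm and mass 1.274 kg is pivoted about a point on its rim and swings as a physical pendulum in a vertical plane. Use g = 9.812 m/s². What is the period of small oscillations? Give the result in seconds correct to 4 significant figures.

I_cm = ½mr² = 0.15514 kg·m². The pivot is at distance d = 0.4935 m from the centre of mass.
By the parallel-axis theorem, I = I_cm + md² = 0.15514 + 0.31027 = 0.46541 kg·m².
T = 2π√(I/(mgd)) = 2π√(0.46541/(1.274 × 9.812 × 0.4935)) = 1.726 s.

1.726 s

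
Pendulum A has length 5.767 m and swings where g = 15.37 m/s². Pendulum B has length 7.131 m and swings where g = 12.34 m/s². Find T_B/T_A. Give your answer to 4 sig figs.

T = 2π√(L/g), so T_B/T_A = √((L_B/g_B)/(L_A/g_A)) = √((7.131/12.34)/(5.767/15.37)) = 1.241.

1.241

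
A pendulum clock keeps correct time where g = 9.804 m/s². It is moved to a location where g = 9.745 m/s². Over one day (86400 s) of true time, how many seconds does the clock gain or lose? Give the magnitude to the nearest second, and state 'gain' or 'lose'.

lose 260 s

The clock's period scales as T ∝ 1/√g, so T'/T = √(9.804/9.745) = 1.00302.
In 86400 s of true time the clock registers 86400/1.00302 = 86139.6 s, so it loses 260 s.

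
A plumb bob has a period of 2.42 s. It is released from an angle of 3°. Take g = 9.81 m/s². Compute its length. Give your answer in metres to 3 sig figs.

1.46 m

From T = 2π√(L/g), L = gT²/(4π²) = 9.81 × 2.420²/(4π²) = 1.46 m.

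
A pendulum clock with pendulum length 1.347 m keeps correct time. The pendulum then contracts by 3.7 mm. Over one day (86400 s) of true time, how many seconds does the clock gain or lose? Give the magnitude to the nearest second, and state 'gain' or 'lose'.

T ∝ √L, so T'/T = √(1.34330/1.347) = 0.998626.
In 86400 s of true time the clock registers 86400/0.998626 = 86518.9 s, so it gains 119 s.

gain 119 s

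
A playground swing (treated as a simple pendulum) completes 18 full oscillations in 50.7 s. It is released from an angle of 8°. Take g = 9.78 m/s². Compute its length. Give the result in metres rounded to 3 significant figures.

1.97 m

T = 50.7/18 = 2.817 s.
From T = 2π√(L/g), L = gT²/(4π²) = 9.78 × 2.817²/(4π²) = 1.97 m.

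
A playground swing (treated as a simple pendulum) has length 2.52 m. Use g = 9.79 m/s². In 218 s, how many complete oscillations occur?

T = 2π√(L/g) = 2π√(2.52/9.79) = 3.188 s.
Number of complete oscillations = ⌊218/3.188⌋ = ⌊68.39⌋ = 68.

68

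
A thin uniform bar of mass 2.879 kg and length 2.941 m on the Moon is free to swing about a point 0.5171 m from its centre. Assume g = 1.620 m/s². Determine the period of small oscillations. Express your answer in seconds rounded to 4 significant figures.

6.824 s

For a physical pendulum T = 2π√(I/(mgd)), with d = 0.51710 m from pivot to centre of mass.
I_cm = mL²/12 = 2.879 × 2.941²/12 = 2.0752 kg·m²; I = I_cm + md² = 2.0752 + 2.879 × 0.51710² = 2.8450 kg·m².
T = 2π√(2.8450/(2.879 × 1.620 × 0.51710)) = 6.824 s.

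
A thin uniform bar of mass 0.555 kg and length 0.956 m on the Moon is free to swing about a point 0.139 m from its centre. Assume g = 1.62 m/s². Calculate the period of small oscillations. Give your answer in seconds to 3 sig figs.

For a physical pendulum T = 2π√(I/(mgd)), with d = 0.1390 m from pivot to centre of mass.
I_cm = mL²/12 = 0.555 × 0.956²/12 = 0.04227 kg·m²; I = I_cm + md² = 0.04227 + 0.555 × 0.1390² = 0.05299 kg·m².
T = 2π√(0.05299/(0.555 × 1.62 × 0.1390)) = 4.09 s.

4.09 s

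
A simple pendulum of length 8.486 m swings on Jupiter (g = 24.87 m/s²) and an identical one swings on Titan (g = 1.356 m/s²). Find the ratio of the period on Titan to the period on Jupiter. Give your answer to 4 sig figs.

4.283

T ∝ 1/√g, so T₂/T₁ = √(g₁/g₂) = √(24.87/1.356) = 4.283.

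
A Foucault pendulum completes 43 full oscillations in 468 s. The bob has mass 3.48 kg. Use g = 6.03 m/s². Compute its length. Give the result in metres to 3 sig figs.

T = 468/43 = 10.88 s.
From T = 2π√(L/g), L = gT²/(4π²) = 6.03 × 10.88²/(4π²) = 18.1 m.

18.1 m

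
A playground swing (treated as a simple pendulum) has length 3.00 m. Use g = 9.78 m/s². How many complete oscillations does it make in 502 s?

T = 2π√(L/g) = 2π√(3.00/9.78) = 3.480 s.
Number of complete oscillations = ⌊502/3.480⌋ = ⌊144.3⌋ = 144.

144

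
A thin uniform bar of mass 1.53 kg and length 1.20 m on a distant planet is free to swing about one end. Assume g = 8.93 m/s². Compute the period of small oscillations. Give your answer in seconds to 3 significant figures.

For a physical pendulum T = 2π√(I/(mgd)), with d = 0.6000 m from pivot to centre of mass.
I_cm = mL²/12 = 1.53 × 1.20²/12 = 0.1836 kg·m²; I = I_cm + md² = 0.1836 + 1.53 × 0.6000² = 0.7344 kg·m².
T = 2π√(0.7344/(1.53 × 8.93 × 0.6000)) = 1.88 s.

1.88 s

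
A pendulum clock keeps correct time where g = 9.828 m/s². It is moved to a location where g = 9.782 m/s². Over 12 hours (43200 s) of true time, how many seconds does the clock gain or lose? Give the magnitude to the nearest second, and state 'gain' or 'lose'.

The clock's period scales as T ∝ 1/√g, so T'/T = √(9.828/9.782) = 1.00235.
In 43200 s of true time the clock registers 43200/1.00235 = 43098.8 s, so it loses 101 s.

lose 101 s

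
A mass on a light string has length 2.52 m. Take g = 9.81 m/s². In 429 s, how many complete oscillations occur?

T = 2π√(L/g) = 2π√(2.52/9.81) = 3.185 s.
Number of complete oscillations = ⌊429/3.185⌋ = ⌊134.7⌋ = 134.

134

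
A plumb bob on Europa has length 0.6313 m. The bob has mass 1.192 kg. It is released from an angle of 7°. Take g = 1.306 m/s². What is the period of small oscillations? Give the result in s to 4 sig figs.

4.368 s

T = 2π√(L/g) = 2π√(0.6313/1.306) = 2π × 0.69526 = 4.368 s.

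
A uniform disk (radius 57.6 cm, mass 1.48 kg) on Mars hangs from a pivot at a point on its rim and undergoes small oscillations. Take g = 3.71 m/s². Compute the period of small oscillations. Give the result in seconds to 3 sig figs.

3.03 s

I_cm = ½mr² = 0.2455 kg·m². The pivot is at distance d = 0.576 m from the centre of mass.
By the parallel-axis theorem, I = I_cm + md² = 0.2455 + 0.4910 = 0.7365 kg·m².
T = 2π√(I/(mgd)) = 2π√(0.7365/(1.48 × 3.71 × 0.576)) = 3.03 s.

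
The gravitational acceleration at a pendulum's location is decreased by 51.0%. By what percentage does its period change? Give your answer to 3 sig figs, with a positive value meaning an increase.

T ∝ 1/√g, so T'/T = 1/√(0.4900) = 1.429.
Percentage change in T = (1.429 − 1) × 100% = 42.9%.

42.9%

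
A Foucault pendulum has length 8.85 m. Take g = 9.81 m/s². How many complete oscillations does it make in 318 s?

53

T = 2π√(L/g) = 2π√(8.85/9.81) = 5.968 s.
Number of complete oscillations = ⌊318/5.968⌋ = ⌊53.29⌋ = 53.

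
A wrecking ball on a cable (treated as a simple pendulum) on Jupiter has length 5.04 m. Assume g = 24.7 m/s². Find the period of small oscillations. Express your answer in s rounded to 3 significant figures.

T = 2π√(L/g) = 2π√(5.04/24.7) = 2π × 0.4517 = 2.84 s.

2.84 s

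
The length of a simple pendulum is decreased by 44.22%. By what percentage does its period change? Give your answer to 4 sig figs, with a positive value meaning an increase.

-25.31%

T ∝ √L, so T'/T = √(0.55780) = 0.74686.
Percentage change in T = (0.74686 − 1) × 100% = -25.31%.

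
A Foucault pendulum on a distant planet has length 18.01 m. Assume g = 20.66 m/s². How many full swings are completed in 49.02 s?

8

T = 2π√(L/g) = 2π√(18.01/20.66) = 5.8664 s.
Number of complete oscillations = ⌊49.02/5.8664⌋ = ⌊8.3561⌋ = 8.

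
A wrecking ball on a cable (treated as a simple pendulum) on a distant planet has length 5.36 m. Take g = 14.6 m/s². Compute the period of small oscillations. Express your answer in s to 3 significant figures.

3.81 s

T = 2π√(L/g) = 2π√(5.36/14.6) = 2π × 0.6059 = 3.81 s.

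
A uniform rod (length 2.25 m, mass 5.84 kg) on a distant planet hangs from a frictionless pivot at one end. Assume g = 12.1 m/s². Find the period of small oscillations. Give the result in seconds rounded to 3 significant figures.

For a physical pendulum T = 2π√(I/(mgd)), with d = 1.125 m from pivot to centre of mass.
I_cm = mL²/12 = 5.84 × 2.25²/12 = 2.464 kg·m²; I = I_cm + md² = 2.464 + 5.84 × 1.125² = 9.855 kg·m².
T = 2π√(9.855/(5.84 × 12.1 × 1.125)) = 2.21 s.

2.21 s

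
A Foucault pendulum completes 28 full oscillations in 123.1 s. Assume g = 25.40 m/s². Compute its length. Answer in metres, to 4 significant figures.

T = 123.1/28 = 4.3964 s.
From T = 2π√(L/g), L = gT²/(4π²) = 25.40 × 4.3964²/(4π²) = 12.44 m.

12.44 m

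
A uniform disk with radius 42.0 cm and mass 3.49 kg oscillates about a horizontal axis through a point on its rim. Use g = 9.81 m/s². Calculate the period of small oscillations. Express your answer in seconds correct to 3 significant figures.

1.59 s

I_cm = ½mr² = 0.3078 kg·m². The pivot is at distance d = 0.420 m from the centre of mass.
By the parallel-axis theorem, I = I_cm + md² = 0.3078 + 0.6156 = 0.9235 kg·m².
T = 2π√(I/(mgd)) = 2π√(0.9235/(3.49 × 9.81 × 0.420)) = 1.59 s.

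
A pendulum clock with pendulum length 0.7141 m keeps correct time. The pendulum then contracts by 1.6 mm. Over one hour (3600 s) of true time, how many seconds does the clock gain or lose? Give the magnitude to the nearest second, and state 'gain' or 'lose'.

gain 4 s

T ∝ √L, so T'/T = √(0.71250/0.7141) = 0.998879.
In 3600 s of true time the clock registers 3600/0.998879 = 3604.0 s, so it gains 4 s.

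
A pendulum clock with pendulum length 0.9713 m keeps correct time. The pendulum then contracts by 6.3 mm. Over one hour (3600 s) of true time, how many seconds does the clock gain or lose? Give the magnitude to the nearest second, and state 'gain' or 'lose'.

gain 12 s

T ∝ √L, so T'/T = √(0.96500/0.9713) = 0.996752.
In 3600 s of true time the clock registers 3600/0.996752 = 3611.7 s, so it gains 12 s.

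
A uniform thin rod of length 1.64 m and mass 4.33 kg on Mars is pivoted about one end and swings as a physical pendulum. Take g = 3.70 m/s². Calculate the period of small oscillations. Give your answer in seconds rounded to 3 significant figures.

3.42 s

For a physical pendulum T = 2π√(I/(mgd)), with d = 0.8200 m from pivot to centre of mass.
I_cm = mL²/12 = 4.33 × 1.64²/12 = 0.9705 kg·m²; I = I_cm + md² = 0.9705 + 4.33 × 0.8200² = 3.882 kg·m².
T = 2π√(3.882/(4.33 × 3.70 × 0.8200)) = 3.42 s.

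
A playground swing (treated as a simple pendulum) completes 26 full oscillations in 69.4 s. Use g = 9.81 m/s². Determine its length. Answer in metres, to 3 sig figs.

1.77 m

T = 69.4/26 = 2.669 s.
From T = 2π√(L/g), L = gT²/(4π²) = 9.81 × 2.669²/(4π²) = 1.77 m.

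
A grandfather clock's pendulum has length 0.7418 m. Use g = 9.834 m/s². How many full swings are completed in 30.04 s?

17

T = 2π√(L/g) = 2π√(0.7418/9.834) = 1.7257 s.
Number of complete oscillations = ⌊30.04/1.7257⌋ = ⌊17.408⌋ = 17.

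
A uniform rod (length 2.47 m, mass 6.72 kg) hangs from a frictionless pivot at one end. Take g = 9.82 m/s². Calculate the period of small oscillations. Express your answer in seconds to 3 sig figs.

2.57 s

For a physical pendulum T = 2π√(I/(mgd)), with d = 1.235 m from pivot to centre of mass.
I_cm = mL²/12 = 6.72 × 2.47²/12 = 3.417 kg·m²; I = I_cm + md² = 3.417 + 6.72 × 1.235² = 13.67 kg·m².
T = 2π√(13.67/(6.72 × 9.82 × 1.235)) = 2.57 s.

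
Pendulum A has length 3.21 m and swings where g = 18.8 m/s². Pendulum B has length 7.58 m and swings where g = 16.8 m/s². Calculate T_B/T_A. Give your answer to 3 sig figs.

1.63

T = 2π√(L/g), so T_B/T_A = √((L_B/g_B)/(L_A/g_A)) = √((7.58/16.8)/(3.21/18.8)) = 1.63.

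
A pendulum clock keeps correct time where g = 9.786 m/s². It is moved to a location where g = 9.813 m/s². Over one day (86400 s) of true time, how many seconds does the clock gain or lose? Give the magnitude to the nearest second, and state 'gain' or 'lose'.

gain 119 s

The clock's period scales as T ∝ 1/√g, so T'/T = √(9.786/9.813) = 0.998623.
In 86400 s of true time the clock registers 86400/0.998623 = 86519.1 s, so it gains 119 s.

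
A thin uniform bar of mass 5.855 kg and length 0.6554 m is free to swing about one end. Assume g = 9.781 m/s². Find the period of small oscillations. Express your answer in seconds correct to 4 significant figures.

1.328 s

For a physical pendulum T = 2π√(I/(mgd)), with d = 0.32770 m from pivot to centre of mass.
I_cm = mL²/12 = 5.855 × 0.6554²/12 = 0.20958 kg·m²; I = I_cm + md² = 0.20958 + 5.855 × 0.32770² = 0.83834 kg·m².
T = 2π√(0.83834/(5.855 × 9.781 × 0.32770)) = 1.328 s.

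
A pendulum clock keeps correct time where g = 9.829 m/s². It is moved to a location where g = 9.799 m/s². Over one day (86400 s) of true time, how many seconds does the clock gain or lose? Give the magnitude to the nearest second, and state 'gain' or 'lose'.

The clock's period scales as T ∝ 1/√g, so T'/T = √(9.829/9.799) = 1.00153.
In 86400 s of true time the clock registers 86400/1.00153 = 86268.0 s, so it loses 132 s.

lose 132 s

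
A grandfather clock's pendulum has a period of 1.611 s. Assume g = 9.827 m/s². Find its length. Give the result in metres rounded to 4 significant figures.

0.6460 m

From T = 2π√(L/g), L = gT²/(4π²) = 9.827 × 1.6110²/(4π²) = 0.6460 m.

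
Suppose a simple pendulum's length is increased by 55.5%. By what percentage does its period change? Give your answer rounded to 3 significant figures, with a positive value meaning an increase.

24.7%

T ∝ √L, so T'/T = √(1.555) = 1.247.
Percentage change in T = (1.247 − 1) × 100% = 24.7%.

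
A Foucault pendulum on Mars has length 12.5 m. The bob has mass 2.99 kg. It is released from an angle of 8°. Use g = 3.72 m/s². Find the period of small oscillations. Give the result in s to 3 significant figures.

11.5 s

T = 2π√(L/g) = 2π√(12.5/3.72) = 2π × 1.833 = 11.5 s.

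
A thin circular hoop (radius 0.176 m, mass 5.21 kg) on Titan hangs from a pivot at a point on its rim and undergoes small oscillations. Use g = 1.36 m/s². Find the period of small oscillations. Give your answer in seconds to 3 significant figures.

I_cm = mr² = 0.1614 kg·m². The pivot is at distance d = 0.176 m from the centre of mass.
By the parallel-axis theorem, I = I_cm + md² = 0.1614 + 0.1614 = 0.3228 kg·m².
T = 2π√(I/(mgd)) = 2π√(0.3228/(5.21 × 1.36 × 0.176)) = 3.20 s.

3.20 s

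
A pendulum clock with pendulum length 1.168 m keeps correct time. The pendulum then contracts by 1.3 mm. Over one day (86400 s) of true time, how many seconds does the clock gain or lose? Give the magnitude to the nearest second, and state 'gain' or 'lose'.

gain 48 s

T ∝ √L, so T'/T = √(1.16670/1.168) = 0.999443.
In 86400 s of true time the clock registers 86400/0.999443 = 86448.1 s, so it gains 48 s.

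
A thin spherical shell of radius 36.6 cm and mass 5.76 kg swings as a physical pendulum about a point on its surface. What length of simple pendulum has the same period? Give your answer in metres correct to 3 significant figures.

0.610 m

The equivalent simple-pendulum length is L_eq = I/(md), where I is about the pivot and d = 0.3660 m.
I_cm = (2/3)mR² = 0.5144 kg·m², so I = I_cm + md² = 0.5144 + 0.7716 = 1.286 kg·m².
L_eq = 1.286/(5.76 × 0.3660) = 0.610 m.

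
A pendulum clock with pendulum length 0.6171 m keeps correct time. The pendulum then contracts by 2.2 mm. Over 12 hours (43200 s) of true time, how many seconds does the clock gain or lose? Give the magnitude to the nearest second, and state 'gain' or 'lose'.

T ∝ √L, so T'/T = √(0.61490/0.6171) = 0.998216.
In 43200 s of true time the clock registers 43200/0.998216 = 43277.2 s, so it gains 77 s.

gain 77 s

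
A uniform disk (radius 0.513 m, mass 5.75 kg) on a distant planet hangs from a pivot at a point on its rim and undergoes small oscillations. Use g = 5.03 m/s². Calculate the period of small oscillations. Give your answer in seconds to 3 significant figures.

I_cm = ½mr² = 0.7566 kg·m². The pivot is at distance d = 0.513 m from the centre of mass.
By the parallel-axis theorem, I = I_cm + md² = 0.7566 + 1.513 = 2.270 kg·m².
T = 2π√(I/(mgd)) = 2π√(2.270/(5.75 × 5.03 × 0.513)) = 2.46 s.

2.46 s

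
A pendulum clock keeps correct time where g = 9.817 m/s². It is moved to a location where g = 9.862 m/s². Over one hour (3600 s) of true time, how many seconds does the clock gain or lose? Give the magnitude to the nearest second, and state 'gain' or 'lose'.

gain 8 s

The clock's period scales as T ∝ 1/√g, so T'/T = √(9.817/9.862) = 0.997716.
In 3600 s of true time the clock registers 3600/0.997716 = 3608.2 s, so it gains 8 s.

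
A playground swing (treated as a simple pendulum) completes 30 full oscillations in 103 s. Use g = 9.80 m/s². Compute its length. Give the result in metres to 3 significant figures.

T = 103/30 = 3.433 s.
From T = 2π√(L/g), L = gT²/(4π²) = 9.80 × 3.433²/(4π²) = 2.93 m.

2.93 m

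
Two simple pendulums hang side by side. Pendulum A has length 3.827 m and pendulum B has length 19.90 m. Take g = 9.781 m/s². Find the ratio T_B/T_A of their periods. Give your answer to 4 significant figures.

T ∝ √L, so T_B/T_A = √(L_B/L_A) = √(19.90/3.827) = 2.280.

2.280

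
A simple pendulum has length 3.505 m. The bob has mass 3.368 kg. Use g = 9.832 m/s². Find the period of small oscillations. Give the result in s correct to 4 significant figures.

T = 2π√(L/g) = 2π√(3.505/9.832) = 2π × 0.59707 = 3.751 s.

3.751 s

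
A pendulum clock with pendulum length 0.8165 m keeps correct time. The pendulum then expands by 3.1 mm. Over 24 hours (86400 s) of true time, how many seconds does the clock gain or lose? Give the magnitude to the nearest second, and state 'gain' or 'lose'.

lose 164 s

T ∝ √L, so T'/T = √(0.81960/0.8165) = 1.00190.
In 86400 s of true time the clock registers 86400/1.00190 = 86236.4 s, so it loses 164 s.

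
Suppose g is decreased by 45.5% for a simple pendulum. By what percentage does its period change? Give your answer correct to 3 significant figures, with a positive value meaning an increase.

35.5%

T ∝ 1/√g, so T'/T = 1/√(0.5450) = 1.355.
Percentage change in T = (1.355 − 1) × 100% = 35.5%.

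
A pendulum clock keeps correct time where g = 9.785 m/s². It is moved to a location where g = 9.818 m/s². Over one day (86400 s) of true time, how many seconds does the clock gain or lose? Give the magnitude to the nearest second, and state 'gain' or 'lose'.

The clock's period scales as T ∝ 1/√g, so T'/T = √(9.785/9.818) = 0.998318.
In 86400 s of true time the clock registers 86400/0.998318 = 86545.6 s, so it gains 146 s.

gain 146 s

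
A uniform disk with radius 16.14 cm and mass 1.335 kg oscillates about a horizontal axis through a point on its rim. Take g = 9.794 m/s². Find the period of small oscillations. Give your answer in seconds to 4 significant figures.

I_cm = ½mr² = 0.017388 kg·m². The pivot is at distance d = 0.1614 m from the centre of mass.
By the parallel-axis theorem, I = I_cm + md² = 0.017388 + 0.034777 = 0.052165 kg·m².
T = 2π√(I/(mgd)) = 2π√(0.052165/(1.335 × 9.794 × 0.1614)) = 0.9879 s.

0.9879 s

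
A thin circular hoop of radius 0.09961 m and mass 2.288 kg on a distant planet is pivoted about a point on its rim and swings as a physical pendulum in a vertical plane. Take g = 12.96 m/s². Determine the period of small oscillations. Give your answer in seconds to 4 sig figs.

I_cm = mr² = 0.022702 kg·m². The pivot is at distance d = 0.09961 m from the centre of mass.
By the parallel-axis theorem, I = I_cm + md² = 0.022702 + 0.022702 = 0.045404 kg·m².
T = 2π√(I/(mgd)) = 2π√(0.045404/(2.288 × 12.96 × 0.09961)) = 0.7790 s.

0.7790 s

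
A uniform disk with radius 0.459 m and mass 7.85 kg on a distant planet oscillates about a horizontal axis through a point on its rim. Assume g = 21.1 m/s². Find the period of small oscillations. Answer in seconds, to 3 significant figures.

1.13 s

I_cm = ½mr² = 0.8269 kg·m². The pivot is at distance d = 0.459 m from the centre of mass.
By the parallel-axis theorem, I = I_cm + md² = 0.8269 + 1.654 = 2.481 kg·m².
T = 2π√(I/(mgd)) = 2π√(2.481/(7.85 × 21.1 × 0.459)) = 1.13 s.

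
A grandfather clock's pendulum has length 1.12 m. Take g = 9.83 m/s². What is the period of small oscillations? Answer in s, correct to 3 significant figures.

2.12 s

T = 2π√(L/g) = 2π√(1.12/9.83) = 2π × 0.3375 = 2.12 s.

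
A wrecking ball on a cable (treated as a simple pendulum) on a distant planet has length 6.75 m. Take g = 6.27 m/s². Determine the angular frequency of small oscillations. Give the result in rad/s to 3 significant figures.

ω = √(g/L) = √(6.27/6.75) = 0.964 rad/s.

0.964 rad/s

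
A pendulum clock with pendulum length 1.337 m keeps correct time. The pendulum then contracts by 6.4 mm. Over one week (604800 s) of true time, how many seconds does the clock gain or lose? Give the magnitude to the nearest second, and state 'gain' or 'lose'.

gain 1453 s

T ∝ √L, so T'/T = √(1.33060/1.337) = 0.997604.
In 604800 s of true time the clock registers 604800/0.997604 = 606252.8 s, so it gains 1453 s.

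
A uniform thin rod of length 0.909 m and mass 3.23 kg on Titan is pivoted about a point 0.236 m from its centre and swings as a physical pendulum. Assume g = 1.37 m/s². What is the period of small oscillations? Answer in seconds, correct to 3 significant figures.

For a physical pendulum T = 2π√(I/(mgd)), with d = 0.2360 m from pivot to centre of mass.
I_cm = mL²/12 = 3.23 × 0.909²/12 = 0.2224 kg·m²; I = I_cm + md² = 0.2224 + 3.23 × 0.2360² = 0.4023 kg·m².
T = 2π√(0.4023/(3.23 × 1.37 × 0.2360)) = 3.90 s.

3.90 s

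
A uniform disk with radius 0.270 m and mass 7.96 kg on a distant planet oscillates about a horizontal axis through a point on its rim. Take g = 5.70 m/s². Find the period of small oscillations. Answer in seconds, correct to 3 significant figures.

1.67 s

I_cm = ½mr² = 0.2901 kg·m². The pivot is at distance d = 0.270 m from the centre of mass.
By the parallel-axis theorem, I = I_cm + md² = 0.2901 + 0.5803 = 0.8704 kg·m².
T = 2π√(I/(mgd)) = 2π√(0.8704/(7.96 × 5.70 × 0.270)) = 1.67 s.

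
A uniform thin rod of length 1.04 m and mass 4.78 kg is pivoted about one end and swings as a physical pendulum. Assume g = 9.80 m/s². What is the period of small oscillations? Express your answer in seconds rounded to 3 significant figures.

1.67 s

For a physical pendulum T = 2π√(I/(mgd)), with d = 0.5200 m from pivot to centre of mass.
I_cm = mL²/12 = 4.78 × 1.04²/12 = 0.4308 kg·m²; I = I_cm + md² = 0.4308 + 4.78 × 0.5200² = 1.723 kg·m².
T = 2π√(1.723/(4.78 × 9.80 × 0.5200)) = 1.67 s.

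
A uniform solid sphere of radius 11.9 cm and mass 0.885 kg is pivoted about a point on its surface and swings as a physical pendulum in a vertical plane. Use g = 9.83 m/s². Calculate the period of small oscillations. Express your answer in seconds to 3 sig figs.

0.818 s

I_cm = (2/5)mr² = 0.005013 kg·m². The pivot is at distance d = 0.119 m from the centre of mass.
By the parallel-axis theorem, I = I_cm + md² = 0.005013 + 0.01253 = 0.01755 kg·m².
T = 2π√(I/(mgd)) = 2π√(0.01755/(0.885 × 9.83 × 0.119)) = 0.818 s.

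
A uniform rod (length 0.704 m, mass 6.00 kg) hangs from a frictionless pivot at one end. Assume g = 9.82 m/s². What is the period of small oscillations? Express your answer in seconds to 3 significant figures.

1.37 s

For a physical pendulum T = 2π√(I/(mgd)), with d = 0.3520 m from pivot to centre of mass.
I_cm = mL²/12 = 6.00 × 0.704²/12 = 0.2478 kg·m²; I = I_cm + md² = 0.2478 + 6.00 × 0.3520² = 0.9912 kg·m².
T = 2π√(0.9912/(6.00 × 9.82 × 0.3520)) = 1.37 s.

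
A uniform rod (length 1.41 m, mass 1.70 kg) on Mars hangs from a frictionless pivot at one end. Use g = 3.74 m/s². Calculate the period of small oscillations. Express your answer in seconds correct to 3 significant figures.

For a physical pendulum T = 2π√(I/(mgd)), with d = 0.7050 m from pivot to centre of mass.
I_cm = mL²/12 = 1.70 × 1.41²/12 = 0.2816 kg·m²; I = I_cm + md² = 0.2816 + 1.70 × 0.7050² = 1.127 kg·m².
T = 2π√(1.127/(1.70 × 3.74 × 0.7050)) = 3.15 s.

3.15 s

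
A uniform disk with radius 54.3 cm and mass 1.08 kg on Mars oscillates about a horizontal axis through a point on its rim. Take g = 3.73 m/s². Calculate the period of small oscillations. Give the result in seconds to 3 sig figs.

I_cm = ½mr² = 0.1592 kg·m². The pivot is at distance d = 0.543 m from the centre of mass.
By the parallel-axis theorem, I = I_cm + md² = 0.1592 + 0.3184 = 0.4777 kg·m².
T = 2π√(I/(mgd)) = 2π√(0.4777/(1.08 × 3.73 × 0.543)) = 2.94 s.

2.94 s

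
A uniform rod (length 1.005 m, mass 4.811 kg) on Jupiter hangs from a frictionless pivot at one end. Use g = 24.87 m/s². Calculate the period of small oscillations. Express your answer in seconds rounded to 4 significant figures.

For a physical pendulum T = 2π√(I/(mgd)), with d = 0.50250 m from pivot to centre of mass.
I_cm = mL²/12 = 4.811 × 1.005²/12 = 0.40494 kg·m²; I = I_cm + md² = 0.40494 + 4.811 × 0.50250² = 1.6197 kg·m².
T = 2π√(1.6197/(4.811 × 24.87 × 0.50250)) = 1.031 s.

1.031 s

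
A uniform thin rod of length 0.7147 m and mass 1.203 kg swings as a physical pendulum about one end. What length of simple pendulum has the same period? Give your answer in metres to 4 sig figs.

0.4765 m

The equivalent simple-pendulum length is L_eq = I/(md), where I is about the pivot and d = 0.35735 m.
I_cm = (1/12)mL² = 0.051207 kg·m², so I = I_cm + md² = 0.051207 + 0.15362 = 0.20483 kg·m².
L_eq = 0.20483/(1.203 × 0.35735) = 0.4765 m.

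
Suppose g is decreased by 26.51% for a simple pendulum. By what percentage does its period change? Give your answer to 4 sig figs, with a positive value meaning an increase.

16.65%

T ∝ 1/√g, so T'/T = 1/√(0.73490) = 1.1665.
Percentage change in T = (1.1665 − 1) × 100% = 16.65%.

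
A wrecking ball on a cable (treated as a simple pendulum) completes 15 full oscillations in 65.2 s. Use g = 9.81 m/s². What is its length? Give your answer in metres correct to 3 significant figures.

T = 65.2/15 = 4.347 s.
From T = 2π√(L/g), L = gT²/(4π²) = 9.81 × 4.347²/(4π²) = 4.69 m.

4.69 m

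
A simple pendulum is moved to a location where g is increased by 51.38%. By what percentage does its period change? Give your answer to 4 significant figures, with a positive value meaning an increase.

T ∝ 1/√g, so T'/T = 1/√(1.5138) = 0.81277.
Percentage change in T = (0.81277 − 1) × 100% = -18.72%.

-18.72%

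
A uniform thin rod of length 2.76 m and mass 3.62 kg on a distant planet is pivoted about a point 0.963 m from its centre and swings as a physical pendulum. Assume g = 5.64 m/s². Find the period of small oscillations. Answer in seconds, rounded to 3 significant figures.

For a physical pendulum T = 2π√(I/(mgd)), with d = 0.9630 m from pivot to centre of mass.
I_cm = mL²/12 = 3.62 × 2.76²/12 = 2.298 kg·m²; I = I_cm + md² = 2.298 + 3.62 × 0.9630² = 5.655 kg·m².
T = 2π√(5.655/(3.62 × 5.64 × 0.9630)) = 3.37 s.

3.37 s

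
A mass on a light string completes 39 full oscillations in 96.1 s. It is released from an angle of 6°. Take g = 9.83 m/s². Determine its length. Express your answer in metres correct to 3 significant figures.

T = 96.1/39 = 2.464 s.
From T = 2π√(L/g), L = gT²/(4π²) = 9.83 × 2.464²/(4π²) = 1.51 m.

1.51 m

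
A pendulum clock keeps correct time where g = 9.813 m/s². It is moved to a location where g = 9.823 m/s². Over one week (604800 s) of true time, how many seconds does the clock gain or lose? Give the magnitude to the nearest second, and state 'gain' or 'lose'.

gain 308 s

The clock's period scales as T ∝ 1/√g, so T'/T = √(9.813/9.823) = 0.999491.
In 604800 s of true time the clock registers 604800/0.999491 = 605108.1 s, so it gains 308 s.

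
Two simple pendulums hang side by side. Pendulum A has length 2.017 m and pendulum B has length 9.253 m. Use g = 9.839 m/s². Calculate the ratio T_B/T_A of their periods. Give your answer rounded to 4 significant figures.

2.142

T ∝ √L, so T_B/T_A = √(L_B/L_A) = √(9.253/2.017) = 2.142.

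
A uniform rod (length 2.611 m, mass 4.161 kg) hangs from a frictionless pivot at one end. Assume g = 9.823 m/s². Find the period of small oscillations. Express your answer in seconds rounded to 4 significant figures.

For a physical pendulum T = 2π√(I/(mgd)), with d = 1.3055 m from pivot to centre of mass.
I_cm = mL²/12 = 4.161 × 2.611²/12 = 2.3639 kg·m²; I = I_cm + md² = 2.3639 + 4.161 × 1.3055² = 9.4556 kg·m².
T = 2π√(9.4556/(4.161 × 9.823 × 1.3055)) = 2.645 s.

2.645 s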